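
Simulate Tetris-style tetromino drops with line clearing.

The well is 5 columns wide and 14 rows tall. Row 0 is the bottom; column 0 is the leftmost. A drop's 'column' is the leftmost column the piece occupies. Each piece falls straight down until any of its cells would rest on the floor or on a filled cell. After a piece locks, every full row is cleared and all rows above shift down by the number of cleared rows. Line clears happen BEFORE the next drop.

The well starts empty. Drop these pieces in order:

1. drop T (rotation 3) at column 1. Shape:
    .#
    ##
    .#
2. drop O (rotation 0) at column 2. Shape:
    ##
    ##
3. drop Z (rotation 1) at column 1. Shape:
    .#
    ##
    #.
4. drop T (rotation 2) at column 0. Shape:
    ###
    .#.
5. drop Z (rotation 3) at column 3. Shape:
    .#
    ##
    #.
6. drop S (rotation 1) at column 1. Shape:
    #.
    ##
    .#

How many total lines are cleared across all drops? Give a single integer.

Answer: 0

Derivation:
Drop 1: T rot3 at col 1 lands with bottom-row=0; cleared 0 line(s) (total 0); column heights now [0 2 3 0 0], max=3
Drop 2: O rot0 at col 2 lands with bottom-row=3; cleared 0 line(s) (total 0); column heights now [0 2 5 5 0], max=5
Drop 3: Z rot1 at col 1 lands with bottom-row=4; cleared 0 line(s) (total 0); column heights now [0 6 7 5 0], max=7
Drop 4: T rot2 at col 0 lands with bottom-row=6; cleared 0 line(s) (total 0); column heights now [8 8 8 5 0], max=8
Drop 5: Z rot3 at col 3 lands with bottom-row=5; cleared 0 line(s) (total 0); column heights now [8 8 8 7 8], max=8
Drop 6: S rot1 at col 1 lands with bottom-row=8; cleared 0 line(s) (total 0); column heights now [8 11 10 7 8], max=11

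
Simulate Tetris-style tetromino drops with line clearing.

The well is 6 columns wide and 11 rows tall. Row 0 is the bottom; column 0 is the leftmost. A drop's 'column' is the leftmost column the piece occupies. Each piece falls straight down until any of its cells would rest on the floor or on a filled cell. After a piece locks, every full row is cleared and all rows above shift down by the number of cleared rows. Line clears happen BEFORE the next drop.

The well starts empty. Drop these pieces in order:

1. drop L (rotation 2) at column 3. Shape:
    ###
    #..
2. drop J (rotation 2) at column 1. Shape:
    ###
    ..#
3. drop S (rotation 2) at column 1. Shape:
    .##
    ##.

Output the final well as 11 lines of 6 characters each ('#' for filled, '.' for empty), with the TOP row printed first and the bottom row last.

Drop 1: L rot2 at col 3 lands with bottom-row=0; cleared 0 line(s) (total 0); column heights now [0 0 0 2 2 2], max=2
Drop 2: J rot2 at col 1 lands with bottom-row=2; cleared 0 line(s) (total 0); column heights now [0 4 4 4 2 2], max=4
Drop 3: S rot2 at col 1 lands with bottom-row=4; cleared 0 line(s) (total 0); column heights now [0 5 6 6 2 2], max=6

Answer: ......
......
......
......
......
..##..
.##...
.###..
...#..
...###
...#..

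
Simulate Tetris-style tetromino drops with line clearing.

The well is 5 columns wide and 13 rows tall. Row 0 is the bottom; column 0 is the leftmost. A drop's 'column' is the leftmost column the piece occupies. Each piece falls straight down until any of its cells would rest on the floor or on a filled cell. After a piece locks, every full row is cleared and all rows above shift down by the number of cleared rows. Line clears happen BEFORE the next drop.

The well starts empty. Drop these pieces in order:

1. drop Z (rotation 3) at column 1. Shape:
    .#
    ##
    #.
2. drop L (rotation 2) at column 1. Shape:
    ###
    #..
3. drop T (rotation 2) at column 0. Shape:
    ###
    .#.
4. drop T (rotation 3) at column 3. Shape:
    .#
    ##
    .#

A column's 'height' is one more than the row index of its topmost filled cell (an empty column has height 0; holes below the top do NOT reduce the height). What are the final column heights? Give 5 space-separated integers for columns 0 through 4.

Drop 1: Z rot3 at col 1 lands with bottom-row=0; cleared 0 line(s) (total 0); column heights now [0 2 3 0 0], max=3
Drop 2: L rot2 at col 1 lands with bottom-row=2; cleared 0 line(s) (total 0); column heights now [0 4 4 4 0], max=4
Drop 3: T rot2 at col 0 lands with bottom-row=4; cleared 0 line(s) (total 0); column heights now [6 6 6 4 0], max=6
Drop 4: T rot3 at col 3 lands with bottom-row=3; cleared 0 line(s) (total 0); column heights now [6 6 6 5 6], max=6

Answer: 6 6 6 5 6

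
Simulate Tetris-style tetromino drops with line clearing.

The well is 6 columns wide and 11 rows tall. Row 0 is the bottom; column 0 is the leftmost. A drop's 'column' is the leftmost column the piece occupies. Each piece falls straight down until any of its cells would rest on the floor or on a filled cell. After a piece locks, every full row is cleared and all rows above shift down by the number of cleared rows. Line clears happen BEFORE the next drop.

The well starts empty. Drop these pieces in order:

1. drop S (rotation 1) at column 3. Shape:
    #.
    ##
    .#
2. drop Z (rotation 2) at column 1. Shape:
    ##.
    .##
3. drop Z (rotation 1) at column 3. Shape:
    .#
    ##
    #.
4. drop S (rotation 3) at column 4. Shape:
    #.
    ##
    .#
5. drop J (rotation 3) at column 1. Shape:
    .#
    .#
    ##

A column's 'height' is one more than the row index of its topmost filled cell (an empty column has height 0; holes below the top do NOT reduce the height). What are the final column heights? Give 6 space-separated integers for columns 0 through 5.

Answer: 0 6 8 6 9 8

Derivation:
Drop 1: S rot1 at col 3 lands with bottom-row=0; cleared 0 line(s) (total 0); column heights now [0 0 0 3 2 0], max=3
Drop 2: Z rot2 at col 1 lands with bottom-row=3; cleared 0 line(s) (total 0); column heights now [0 5 5 4 2 0], max=5
Drop 3: Z rot1 at col 3 lands with bottom-row=4; cleared 0 line(s) (total 0); column heights now [0 5 5 6 7 0], max=7
Drop 4: S rot3 at col 4 lands with bottom-row=6; cleared 0 line(s) (total 0); column heights now [0 5 5 6 9 8], max=9
Drop 5: J rot3 at col 1 lands with bottom-row=5; cleared 0 line(s) (total 0); column heights now [0 6 8 6 9 8], max=9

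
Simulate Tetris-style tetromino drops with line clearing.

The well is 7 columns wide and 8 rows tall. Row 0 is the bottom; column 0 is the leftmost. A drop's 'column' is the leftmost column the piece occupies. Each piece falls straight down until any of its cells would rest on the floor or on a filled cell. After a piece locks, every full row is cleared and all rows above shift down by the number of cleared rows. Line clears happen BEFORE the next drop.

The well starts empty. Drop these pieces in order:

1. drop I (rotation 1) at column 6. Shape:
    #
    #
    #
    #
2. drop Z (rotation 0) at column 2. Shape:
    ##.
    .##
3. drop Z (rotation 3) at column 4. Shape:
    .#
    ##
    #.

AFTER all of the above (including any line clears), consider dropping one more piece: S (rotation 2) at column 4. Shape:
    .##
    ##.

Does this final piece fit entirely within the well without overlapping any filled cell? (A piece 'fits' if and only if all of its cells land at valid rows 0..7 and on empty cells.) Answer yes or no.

Drop 1: I rot1 at col 6 lands with bottom-row=0; cleared 0 line(s) (total 0); column heights now [0 0 0 0 0 0 4], max=4
Drop 2: Z rot0 at col 2 lands with bottom-row=0; cleared 0 line(s) (total 0); column heights now [0 0 2 2 1 0 4], max=4
Drop 3: Z rot3 at col 4 lands with bottom-row=1; cleared 0 line(s) (total 0); column heights now [0 0 2 2 3 4 4], max=4
Test piece S rot2 at col 4 (width 3): heights before test = [0 0 2 2 3 4 4]; fits = True

Answer: yes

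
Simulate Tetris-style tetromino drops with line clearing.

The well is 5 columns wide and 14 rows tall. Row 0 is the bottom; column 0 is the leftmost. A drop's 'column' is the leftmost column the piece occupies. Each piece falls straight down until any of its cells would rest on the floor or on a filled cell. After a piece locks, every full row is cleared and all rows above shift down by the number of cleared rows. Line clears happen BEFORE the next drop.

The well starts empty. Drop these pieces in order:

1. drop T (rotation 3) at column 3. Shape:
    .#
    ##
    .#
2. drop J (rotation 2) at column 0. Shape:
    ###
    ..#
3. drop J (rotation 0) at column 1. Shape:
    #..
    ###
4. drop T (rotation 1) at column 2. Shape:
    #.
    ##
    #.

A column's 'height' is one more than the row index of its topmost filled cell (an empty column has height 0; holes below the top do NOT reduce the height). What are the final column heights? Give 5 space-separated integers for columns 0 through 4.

Answer: 0 3 5 4 2

Derivation:
Drop 1: T rot3 at col 3 lands with bottom-row=0; cleared 0 line(s) (total 0); column heights now [0 0 0 2 3], max=3
Drop 2: J rot2 at col 0 lands with bottom-row=0; cleared 1 line(s) (total 1); column heights now [0 0 1 0 2], max=2
Drop 3: J rot0 at col 1 lands with bottom-row=1; cleared 0 line(s) (total 1); column heights now [0 3 2 2 2], max=3
Drop 4: T rot1 at col 2 lands with bottom-row=2; cleared 0 line(s) (total 1); column heights now [0 3 5 4 2], max=5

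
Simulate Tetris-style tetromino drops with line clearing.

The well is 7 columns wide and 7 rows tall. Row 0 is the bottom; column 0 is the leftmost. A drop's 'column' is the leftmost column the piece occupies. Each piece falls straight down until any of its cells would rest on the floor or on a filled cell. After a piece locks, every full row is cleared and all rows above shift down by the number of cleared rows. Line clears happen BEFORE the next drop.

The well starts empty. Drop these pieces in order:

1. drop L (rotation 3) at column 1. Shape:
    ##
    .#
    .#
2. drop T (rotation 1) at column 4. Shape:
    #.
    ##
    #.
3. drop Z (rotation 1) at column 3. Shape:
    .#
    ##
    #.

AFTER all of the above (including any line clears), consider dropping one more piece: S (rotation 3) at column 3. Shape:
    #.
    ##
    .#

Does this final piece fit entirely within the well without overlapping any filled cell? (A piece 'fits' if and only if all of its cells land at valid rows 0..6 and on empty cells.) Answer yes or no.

Answer: no

Derivation:
Drop 1: L rot3 at col 1 lands with bottom-row=0; cleared 0 line(s) (total 0); column heights now [0 3 3 0 0 0 0], max=3
Drop 2: T rot1 at col 4 lands with bottom-row=0; cleared 0 line(s) (total 0); column heights now [0 3 3 0 3 2 0], max=3
Drop 3: Z rot1 at col 3 lands with bottom-row=2; cleared 0 line(s) (total 0); column heights now [0 3 3 4 5 2 0], max=5
Test piece S rot3 at col 3 (width 2): heights before test = [0 3 3 4 5 2 0]; fits = False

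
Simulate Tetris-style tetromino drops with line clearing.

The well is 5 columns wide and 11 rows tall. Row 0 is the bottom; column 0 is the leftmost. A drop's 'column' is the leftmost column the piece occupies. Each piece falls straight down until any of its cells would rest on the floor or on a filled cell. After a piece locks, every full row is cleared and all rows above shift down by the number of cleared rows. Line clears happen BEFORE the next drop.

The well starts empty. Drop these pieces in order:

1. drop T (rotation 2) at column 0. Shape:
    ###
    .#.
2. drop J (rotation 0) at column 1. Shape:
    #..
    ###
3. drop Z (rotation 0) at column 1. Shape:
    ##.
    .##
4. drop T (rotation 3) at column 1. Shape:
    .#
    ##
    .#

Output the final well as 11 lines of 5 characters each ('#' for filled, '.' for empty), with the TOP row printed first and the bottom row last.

Drop 1: T rot2 at col 0 lands with bottom-row=0; cleared 0 line(s) (total 0); column heights now [2 2 2 0 0], max=2
Drop 2: J rot0 at col 1 lands with bottom-row=2; cleared 0 line(s) (total 0); column heights now [2 4 3 3 0], max=4
Drop 3: Z rot0 at col 1 lands with bottom-row=3; cleared 0 line(s) (total 0); column heights now [2 5 5 4 0], max=5
Drop 4: T rot3 at col 1 lands with bottom-row=5; cleared 0 line(s) (total 0); column heights now [2 7 8 4 0], max=8

Answer: .....
.....
.....
..#..
.##..
..#..
.##..
.###.
.###.
###..
.#...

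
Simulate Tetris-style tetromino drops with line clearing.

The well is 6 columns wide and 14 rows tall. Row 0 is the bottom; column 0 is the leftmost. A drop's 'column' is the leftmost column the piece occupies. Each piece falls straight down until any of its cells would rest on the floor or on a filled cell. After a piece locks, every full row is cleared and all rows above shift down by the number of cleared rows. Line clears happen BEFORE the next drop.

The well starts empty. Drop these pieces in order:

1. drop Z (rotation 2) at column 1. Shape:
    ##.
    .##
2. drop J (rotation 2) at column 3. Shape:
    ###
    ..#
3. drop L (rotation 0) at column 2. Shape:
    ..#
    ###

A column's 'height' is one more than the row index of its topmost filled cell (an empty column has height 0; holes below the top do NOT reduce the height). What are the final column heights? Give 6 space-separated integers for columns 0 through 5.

Answer: 0 2 3 3 4 2

Derivation:
Drop 1: Z rot2 at col 1 lands with bottom-row=0; cleared 0 line(s) (total 0); column heights now [0 2 2 1 0 0], max=2
Drop 2: J rot2 at col 3 lands with bottom-row=0; cleared 0 line(s) (total 0); column heights now [0 2 2 2 2 2], max=2
Drop 3: L rot0 at col 2 lands with bottom-row=2; cleared 0 line(s) (total 0); column heights now [0 2 3 3 4 2], max=4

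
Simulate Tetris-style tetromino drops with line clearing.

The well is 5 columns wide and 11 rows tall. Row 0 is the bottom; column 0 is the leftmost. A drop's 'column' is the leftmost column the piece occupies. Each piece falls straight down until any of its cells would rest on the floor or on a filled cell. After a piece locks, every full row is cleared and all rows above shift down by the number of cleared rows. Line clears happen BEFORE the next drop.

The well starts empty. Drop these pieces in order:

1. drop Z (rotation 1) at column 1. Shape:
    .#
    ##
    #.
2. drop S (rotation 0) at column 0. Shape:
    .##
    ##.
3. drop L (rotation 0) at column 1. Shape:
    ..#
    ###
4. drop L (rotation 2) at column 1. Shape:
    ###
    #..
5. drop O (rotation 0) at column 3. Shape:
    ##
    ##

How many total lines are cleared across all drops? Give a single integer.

Drop 1: Z rot1 at col 1 lands with bottom-row=0; cleared 0 line(s) (total 0); column heights now [0 2 3 0 0], max=3
Drop 2: S rot0 at col 0 lands with bottom-row=2; cleared 0 line(s) (total 0); column heights now [3 4 4 0 0], max=4
Drop 3: L rot0 at col 1 lands with bottom-row=4; cleared 0 line(s) (total 0); column heights now [3 5 5 6 0], max=6
Drop 4: L rot2 at col 1 lands with bottom-row=5; cleared 0 line(s) (total 0); column heights now [3 7 7 7 0], max=7
Drop 5: O rot0 at col 3 lands with bottom-row=7; cleared 0 line(s) (total 0); column heights now [3 7 7 9 9], max=9

Answer: 0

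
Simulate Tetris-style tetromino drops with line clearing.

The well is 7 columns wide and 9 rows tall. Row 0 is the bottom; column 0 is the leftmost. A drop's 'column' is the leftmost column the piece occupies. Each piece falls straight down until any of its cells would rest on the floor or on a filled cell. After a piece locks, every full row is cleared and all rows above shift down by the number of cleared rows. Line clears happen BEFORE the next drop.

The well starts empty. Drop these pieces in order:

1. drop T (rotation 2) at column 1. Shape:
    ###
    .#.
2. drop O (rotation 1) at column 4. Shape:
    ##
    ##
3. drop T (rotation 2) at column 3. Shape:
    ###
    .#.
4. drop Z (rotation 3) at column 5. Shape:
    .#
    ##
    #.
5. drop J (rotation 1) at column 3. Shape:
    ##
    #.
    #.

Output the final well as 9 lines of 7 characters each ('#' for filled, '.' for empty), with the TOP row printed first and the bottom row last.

Drop 1: T rot2 at col 1 lands with bottom-row=0; cleared 0 line(s) (total 0); column heights now [0 2 2 2 0 0 0], max=2
Drop 2: O rot1 at col 4 lands with bottom-row=0; cleared 0 line(s) (total 0); column heights now [0 2 2 2 2 2 0], max=2
Drop 3: T rot2 at col 3 lands with bottom-row=2; cleared 0 line(s) (total 0); column heights now [0 2 2 4 4 4 0], max=4
Drop 4: Z rot3 at col 5 lands with bottom-row=4; cleared 0 line(s) (total 0); column heights now [0 2 2 4 4 6 7], max=7
Drop 5: J rot1 at col 3 lands with bottom-row=4; cleared 0 line(s) (total 0); column heights now [0 2 2 7 7 6 7], max=7

Answer: .......
.......
...##.#
...#.##
...#.#.
...###.
....#..
.#####.
..#.##.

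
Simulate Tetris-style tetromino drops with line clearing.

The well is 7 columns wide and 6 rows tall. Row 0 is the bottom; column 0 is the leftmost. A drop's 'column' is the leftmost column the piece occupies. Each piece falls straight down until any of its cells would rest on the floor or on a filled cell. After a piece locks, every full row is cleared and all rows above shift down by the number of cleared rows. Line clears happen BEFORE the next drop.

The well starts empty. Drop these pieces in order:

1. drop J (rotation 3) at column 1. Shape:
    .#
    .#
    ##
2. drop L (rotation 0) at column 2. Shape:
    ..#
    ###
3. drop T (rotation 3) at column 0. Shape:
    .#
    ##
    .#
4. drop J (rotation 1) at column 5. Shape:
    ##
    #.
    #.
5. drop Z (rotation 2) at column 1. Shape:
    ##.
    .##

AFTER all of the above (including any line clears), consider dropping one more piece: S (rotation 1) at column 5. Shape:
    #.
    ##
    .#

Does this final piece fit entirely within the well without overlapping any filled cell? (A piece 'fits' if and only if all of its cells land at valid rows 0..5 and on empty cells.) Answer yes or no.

Drop 1: J rot3 at col 1 lands with bottom-row=0; cleared 0 line(s) (total 0); column heights now [0 1 3 0 0 0 0], max=3
Drop 2: L rot0 at col 2 lands with bottom-row=3; cleared 0 line(s) (total 0); column heights now [0 1 4 4 5 0 0], max=5
Drop 3: T rot3 at col 0 lands with bottom-row=1; cleared 0 line(s) (total 0); column heights now [3 4 4 4 5 0 0], max=5
Drop 4: J rot1 at col 5 lands with bottom-row=0; cleared 0 line(s) (total 0); column heights now [3 4 4 4 5 3 3], max=5
Drop 5: Z rot2 at col 1 lands with bottom-row=4; cleared 0 line(s) (total 0); column heights now [3 6 6 5 5 3 3], max=6
Test piece S rot1 at col 5 (width 2): heights before test = [3 6 6 5 5 3 3]; fits = True

Answer: yes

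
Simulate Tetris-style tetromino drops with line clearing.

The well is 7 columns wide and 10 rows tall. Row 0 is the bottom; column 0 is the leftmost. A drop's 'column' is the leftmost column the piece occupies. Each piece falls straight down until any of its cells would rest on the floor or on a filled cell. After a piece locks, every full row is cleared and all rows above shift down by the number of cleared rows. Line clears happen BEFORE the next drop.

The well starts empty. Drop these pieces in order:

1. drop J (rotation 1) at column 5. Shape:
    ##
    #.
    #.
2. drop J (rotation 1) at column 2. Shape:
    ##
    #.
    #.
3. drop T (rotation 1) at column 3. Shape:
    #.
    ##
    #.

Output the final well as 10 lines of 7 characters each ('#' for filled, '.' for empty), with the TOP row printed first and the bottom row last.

Answer: .......
.......
.......
.......
...#...
...##..
...#...
..##.##
..#..#.
..#..#.

Derivation:
Drop 1: J rot1 at col 5 lands with bottom-row=0; cleared 0 line(s) (total 0); column heights now [0 0 0 0 0 3 3], max=3
Drop 2: J rot1 at col 2 lands with bottom-row=0; cleared 0 line(s) (total 0); column heights now [0 0 3 3 0 3 3], max=3
Drop 3: T rot1 at col 3 lands with bottom-row=3; cleared 0 line(s) (total 0); column heights now [0 0 3 6 5 3 3], max=6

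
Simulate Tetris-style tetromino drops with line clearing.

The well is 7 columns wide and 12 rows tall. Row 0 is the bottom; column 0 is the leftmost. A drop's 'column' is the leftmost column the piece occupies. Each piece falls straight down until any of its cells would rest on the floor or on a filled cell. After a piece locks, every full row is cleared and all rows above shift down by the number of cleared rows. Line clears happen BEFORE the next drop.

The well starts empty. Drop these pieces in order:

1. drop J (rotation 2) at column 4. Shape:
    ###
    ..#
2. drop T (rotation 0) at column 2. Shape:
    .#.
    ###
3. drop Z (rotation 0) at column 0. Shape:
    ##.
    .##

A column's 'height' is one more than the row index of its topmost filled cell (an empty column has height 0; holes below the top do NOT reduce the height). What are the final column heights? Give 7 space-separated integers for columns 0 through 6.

Drop 1: J rot2 at col 4 lands with bottom-row=0; cleared 0 line(s) (total 0); column heights now [0 0 0 0 2 2 2], max=2
Drop 2: T rot0 at col 2 lands with bottom-row=2; cleared 0 line(s) (total 0); column heights now [0 0 3 4 3 2 2], max=4
Drop 3: Z rot0 at col 0 lands with bottom-row=3; cleared 0 line(s) (total 0); column heights now [5 5 4 4 3 2 2], max=5

Answer: 5 5 4 4 3 2 2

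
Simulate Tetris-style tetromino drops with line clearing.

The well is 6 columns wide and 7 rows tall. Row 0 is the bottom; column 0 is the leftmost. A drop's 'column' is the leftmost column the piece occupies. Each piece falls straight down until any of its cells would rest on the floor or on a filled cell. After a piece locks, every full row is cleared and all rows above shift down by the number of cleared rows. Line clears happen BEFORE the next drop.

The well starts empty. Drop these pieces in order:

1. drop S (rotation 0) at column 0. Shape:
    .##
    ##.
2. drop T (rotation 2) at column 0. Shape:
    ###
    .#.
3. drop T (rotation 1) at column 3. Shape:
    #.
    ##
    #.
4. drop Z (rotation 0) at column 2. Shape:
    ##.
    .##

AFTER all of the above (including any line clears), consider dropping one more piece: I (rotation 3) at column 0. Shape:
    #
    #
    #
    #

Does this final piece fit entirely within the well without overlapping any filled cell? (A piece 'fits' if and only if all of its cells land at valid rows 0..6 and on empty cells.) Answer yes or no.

Drop 1: S rot0 at col 0 lands with bottom-row=0; cleared 0 line(s) (total 0); column heights now [1 2 2 0 0 0], max=2
Drop 2: T rot2 at col 0 lands with bottom-row=2; cleared 0 line(s) (total 0); column heights now [4 4 4 0 0 0], max=4
Drop 3: T rot1 at col 3 lands with bottom-row=0; cleared 0 line(s) (total 0); column heights now [4 4 4 3 2 0], max=4
Drop 4: Z rot0 at col 2 lands with bottom-row=3; cleared 0 line(s) (total 0); column heights now [4 4 5 5 4 0], max=5
Test piece I rot3 at col 0 (width 1): heights before test = [4 4 5 5 4 0]; fits = False

Answer: no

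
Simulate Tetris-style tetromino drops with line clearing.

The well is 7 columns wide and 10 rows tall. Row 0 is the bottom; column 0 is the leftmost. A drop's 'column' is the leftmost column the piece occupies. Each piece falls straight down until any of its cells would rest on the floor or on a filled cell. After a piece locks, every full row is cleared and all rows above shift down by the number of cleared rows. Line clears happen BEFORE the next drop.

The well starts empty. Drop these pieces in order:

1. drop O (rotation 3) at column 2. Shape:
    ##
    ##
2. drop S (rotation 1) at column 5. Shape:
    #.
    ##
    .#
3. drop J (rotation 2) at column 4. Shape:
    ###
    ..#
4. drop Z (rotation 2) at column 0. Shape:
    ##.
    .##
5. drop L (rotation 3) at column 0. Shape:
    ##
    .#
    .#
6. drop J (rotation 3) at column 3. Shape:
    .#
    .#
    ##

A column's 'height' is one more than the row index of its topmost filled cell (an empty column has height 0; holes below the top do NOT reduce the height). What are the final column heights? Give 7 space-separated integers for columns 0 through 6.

Answer: 7 7 3 5 7 4 4

Derivation:
Drop 1: O rot3 at col 2 lands with bottom-row=0; cleared 0 line(s) (total 0); column heights now [0 0 2 2 0 0 0], max=2
Drop 2: S rot1 at col 5 lands with bottom-row=0; cleared 0 line(s) (total 0); column heights now [0 0 2 2 0 3 2], max=3
Drop 3: J rot2 at col 4 lands with bottom-row=2; cleared 0 line(s) (total 0); column heights now [0 0 2 2 4 4 4], max=4
Drop 4: Z rot2 at col 0 lands with bottom-row=2; cleared 0 line(s) (total 0); column heights now [4 4 3 2 4 4 4], max=4
Drop 5: L rot3 at col 0 lands with bottom-row=4; cleared 0 line(s) (total 0); column heights now [7 7 3 2 4 4 4], max=7
Drop 6: J rot3 at col 3 lands with bottom-row=4; cleared 0 line(s) (total 0); column heights now [7 7 3 5 7 4 4], max=7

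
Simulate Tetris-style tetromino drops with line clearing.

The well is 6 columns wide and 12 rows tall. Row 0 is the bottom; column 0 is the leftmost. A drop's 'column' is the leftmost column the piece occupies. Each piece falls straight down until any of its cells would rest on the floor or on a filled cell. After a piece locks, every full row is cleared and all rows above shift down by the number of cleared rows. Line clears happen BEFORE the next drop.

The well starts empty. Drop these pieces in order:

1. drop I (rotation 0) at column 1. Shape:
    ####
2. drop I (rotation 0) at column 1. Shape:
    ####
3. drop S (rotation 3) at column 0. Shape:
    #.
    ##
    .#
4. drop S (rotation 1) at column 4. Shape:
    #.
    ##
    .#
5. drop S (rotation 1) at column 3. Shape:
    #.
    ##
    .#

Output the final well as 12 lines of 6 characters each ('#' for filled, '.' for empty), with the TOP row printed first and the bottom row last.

Answer: ......
......
......
......
......
...#..
...##.
#...#.
##..#.
.#..##
.#####
.####.

Derivation:
Drop 1: I rot0 at col 1 lands with bottom-row=0; cleared 0 line(s) (total 0); column heights now [0 1 1 1 1 0], max=1
Drop 2: I rot0 at col 1 lands with bottom-row=1; cleared 0 line(s) (total 0); column heights now [0 2 2 2 2 0], max=2
Drop 3: S rot3 at col 0 lands with bottom-row=2; cleared 0 line(s) (total 0); column heights now [5 4 2 2 2 0], max=5
Drop 4: S rot1 at col 4 lands with bottom-row=1; cleared 0 line(s) (total 0); column heights now [5 4 2 2 4 3], max=5
Drop 5: S rot1 at col 3 lands with bottom-row=4; cleared 0 line(s) (total 0); column heights now [5 4 2 7 6 3], max=7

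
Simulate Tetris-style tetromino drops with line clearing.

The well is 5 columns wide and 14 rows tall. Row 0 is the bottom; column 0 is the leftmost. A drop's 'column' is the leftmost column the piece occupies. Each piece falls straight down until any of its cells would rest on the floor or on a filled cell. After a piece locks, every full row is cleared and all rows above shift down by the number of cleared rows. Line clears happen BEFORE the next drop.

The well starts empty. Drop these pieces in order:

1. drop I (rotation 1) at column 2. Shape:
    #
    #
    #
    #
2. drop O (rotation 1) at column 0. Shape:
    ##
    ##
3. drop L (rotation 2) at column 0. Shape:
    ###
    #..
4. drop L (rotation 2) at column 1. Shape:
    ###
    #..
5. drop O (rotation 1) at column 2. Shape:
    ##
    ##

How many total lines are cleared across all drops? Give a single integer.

Drop 1: I rot1 at col 2 lands with bottom-row=0; cleared 0 line(s) (total 0); column heights now [0 0 4 0 0], max=4
Drop 2: O rot1 at col 0 lands with bottom-row=0; cleared 0 line(s) (total 0); column heights now [2 2 4 0 0], max=4
Drop 3: L rot2 at col 0 lands with bottom-row=3; cleared 0 line(s) (total 0); column heights now [5 5 5 0 0], max=5
Drop 4: L rot2 at col 1 lands with bottom-row=5; cleared 0 line(s) (total 0); column heights now [5 7 7 7 0], max=7
Drop 5: O rot1 at col 2 lands with bottom-row=7; cleared 0 line(s) (total 0); column heights now [5 7 9 9 0], max=9

Answer: 0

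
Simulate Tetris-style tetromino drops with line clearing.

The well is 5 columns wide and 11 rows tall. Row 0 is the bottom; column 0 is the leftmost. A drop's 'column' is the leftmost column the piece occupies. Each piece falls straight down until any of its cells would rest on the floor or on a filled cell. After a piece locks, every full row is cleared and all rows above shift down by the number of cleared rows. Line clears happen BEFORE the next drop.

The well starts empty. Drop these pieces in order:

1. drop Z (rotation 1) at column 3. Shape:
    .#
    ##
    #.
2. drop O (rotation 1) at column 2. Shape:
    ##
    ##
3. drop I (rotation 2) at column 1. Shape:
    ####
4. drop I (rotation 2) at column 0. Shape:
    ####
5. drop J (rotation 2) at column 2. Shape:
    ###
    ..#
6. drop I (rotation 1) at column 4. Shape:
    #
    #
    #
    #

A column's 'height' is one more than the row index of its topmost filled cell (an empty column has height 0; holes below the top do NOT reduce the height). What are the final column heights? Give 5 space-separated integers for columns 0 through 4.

Answer: 0 5 6 6 10

Derivation:
Drop 1: Z rot1 at col 3 lands with bottom-row=0; cleared 0 line(s) (total 0); column heights now [0 0 0 2 3], max=3
Drop 2: O rot1 at col 2 lands with bottom-row=2; cleared 0 line(s) (total 0); column heights now [0 0 4 4 3], max=4
Drop 3: I rot2 at col 1 lands with bottom-row=4; cleared 0 line(s) (total 0); column heights now [0 5 5 5 5], max=5
Drop 4: I rot2 at col 0 lands with bottom-row=5; cleared 0 line(s) (total 0); column heights now [6 6 6 6 5], max=6
Drop 5: J rot2 at col 2 lands with bottom-row=5; cleared 1 line(s) (total 1); column heights now [0 5 6 6 6], max=6
Drop 6: I rot1 at col 4 lands with bottom-row=6; cleared 0 line(s) (total 1); column heights now [0 5 6 6 10], max=10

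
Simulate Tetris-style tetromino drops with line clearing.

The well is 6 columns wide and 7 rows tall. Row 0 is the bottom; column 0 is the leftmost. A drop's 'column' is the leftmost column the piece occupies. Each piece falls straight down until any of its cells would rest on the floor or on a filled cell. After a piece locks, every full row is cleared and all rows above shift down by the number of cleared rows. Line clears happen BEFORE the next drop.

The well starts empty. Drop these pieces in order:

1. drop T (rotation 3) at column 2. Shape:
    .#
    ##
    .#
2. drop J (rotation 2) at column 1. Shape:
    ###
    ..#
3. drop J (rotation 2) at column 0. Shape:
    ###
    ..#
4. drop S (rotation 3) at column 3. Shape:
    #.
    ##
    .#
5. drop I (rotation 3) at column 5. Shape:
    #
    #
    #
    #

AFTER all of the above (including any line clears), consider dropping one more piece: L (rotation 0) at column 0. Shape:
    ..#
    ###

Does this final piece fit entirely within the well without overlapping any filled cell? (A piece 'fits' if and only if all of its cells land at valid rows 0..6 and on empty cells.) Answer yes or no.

Answer: no

Derivation:
Drop 1: T rot3 at col 2 lands with bottom-row=0; cleared 0 line(s) (total 0); column heights now [0 0 2 3 0 0], max=3
Drop 2: J rot2 at col 1 lands with bottom-row=3; cleared 0 line(s) (total 0); column heights now [0 5 5 5 0 0], max=5
Drop 3: J rot2 at col 0 lands with bottom-row=5; cleared 0 line(s) (total 0); column heights now [7 7 7 5 0 0], max=7
Drop 4: S rot3 at col 3 lands with bottom-row=4; cleared 0 line(s) (total 0); column heights now [7 7 7 7 6 0], max=7
Drop 5: I rot3 at col 5 lands with bottom-row=0; cleared 0 line(s) (total 0); column heights now [7 7 7 7 6 4], max=7
Test piece L rot0 at col 0 (width 3): heights before test = [7 7 7 7 6 4]; fits = False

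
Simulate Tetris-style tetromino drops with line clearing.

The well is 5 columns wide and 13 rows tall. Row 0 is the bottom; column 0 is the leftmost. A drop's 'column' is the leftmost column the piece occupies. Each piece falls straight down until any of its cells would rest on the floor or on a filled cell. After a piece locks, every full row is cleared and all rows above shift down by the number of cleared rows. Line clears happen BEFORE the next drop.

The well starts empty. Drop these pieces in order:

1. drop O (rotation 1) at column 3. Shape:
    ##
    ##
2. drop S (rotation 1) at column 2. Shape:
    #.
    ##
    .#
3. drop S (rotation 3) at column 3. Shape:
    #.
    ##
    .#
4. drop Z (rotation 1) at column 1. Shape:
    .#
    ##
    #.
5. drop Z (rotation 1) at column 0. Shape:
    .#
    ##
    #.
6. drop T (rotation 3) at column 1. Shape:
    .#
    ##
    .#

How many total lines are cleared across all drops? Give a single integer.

Drop 1: O rot1 at col 3 lands with bottom-row=0; cleared 0 line(s) (total 0); column heights now [0 0 0 2 2], max=2
Drop 2: S rot1 at col 2 lands with bottom-row=2; cleared 0 line(s) (total 0); column heights now [0 0 5 4 2], max=5
Drop 3: S rot3 at col 3 lands with bottom-row=3; cleared 0 line(s) (total 0); column heights now [0 0 5 6 5], max=6
Drop 4: Z rot1 at col 1 lands with bottom-row=4; cleared 0 line(s) (total 0); column heights now [0 6 7 6 5], max=7
Drop 5: Z rot1 at col 0 lands with bottom-row=5; cleared 0 line(s) (total 0); column heights now [7 8 7 6 5], max=8
Drop 6: T rot3 at col 1 lands with bottom-row=7; cleared 0 line(s) (total 0); column heights now [7 9 10 6 5], max=10

Answer: 0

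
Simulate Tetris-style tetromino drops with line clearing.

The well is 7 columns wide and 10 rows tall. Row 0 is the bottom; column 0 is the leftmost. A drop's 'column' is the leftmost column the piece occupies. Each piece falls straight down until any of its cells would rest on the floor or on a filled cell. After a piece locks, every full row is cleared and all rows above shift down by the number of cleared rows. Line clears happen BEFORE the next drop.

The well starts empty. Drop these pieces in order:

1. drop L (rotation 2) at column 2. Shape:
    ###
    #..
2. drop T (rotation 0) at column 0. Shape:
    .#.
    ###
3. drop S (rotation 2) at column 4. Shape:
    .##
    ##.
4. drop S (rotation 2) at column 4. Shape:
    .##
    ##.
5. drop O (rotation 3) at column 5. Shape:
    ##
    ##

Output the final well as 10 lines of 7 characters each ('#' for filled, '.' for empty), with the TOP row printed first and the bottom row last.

Answer: .......
.......
.....##
.....##
.....##
....##.
.#...##
###.##.
..###..
..#....

Derivation:
Drop 1: L rot2 at col 2 lands with bottom-row=0; cleared 0 line(s) (total 0); column heights now [0 0 2 2 2 0 0], max=2
Drop 2: T rot0 at col 0 lands with bottom-row=2; cleared 0 line(s) (total 0); column heights now [3 4 3 2 2 0 0], max=4
Drop 3: S rot2 at col 4 lands with bottom-row=2; cleared 0 line(s) (total 0); column heights now [3 4 3 2 3 4 4], max=4
Drop 4: S rot2 at col 4 lands with bottom-row=4; cleared 0 line(s) (total 0); column heights now [3 4 3 2 5 6 6], max=6
Drop 5: O rot3 at col 5 lands with bottom-row=6; cleared 0 line(s) (total 0); column heights now [3 4 3 2 5 8 8], max=8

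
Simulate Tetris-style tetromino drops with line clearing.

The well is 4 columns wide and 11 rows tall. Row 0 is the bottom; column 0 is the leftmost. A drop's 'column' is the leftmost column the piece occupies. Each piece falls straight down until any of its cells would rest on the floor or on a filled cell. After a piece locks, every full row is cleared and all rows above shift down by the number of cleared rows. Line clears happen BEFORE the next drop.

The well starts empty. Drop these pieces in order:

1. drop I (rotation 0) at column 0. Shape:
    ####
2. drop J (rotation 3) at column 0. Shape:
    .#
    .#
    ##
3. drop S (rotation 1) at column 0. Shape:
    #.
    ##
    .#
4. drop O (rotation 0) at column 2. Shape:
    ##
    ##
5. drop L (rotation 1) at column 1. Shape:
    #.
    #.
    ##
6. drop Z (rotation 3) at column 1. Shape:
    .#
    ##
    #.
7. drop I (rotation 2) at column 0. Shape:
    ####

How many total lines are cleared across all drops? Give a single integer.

Drop 1: I rot0 at col 0 lands with bottom-row=0; cleared 1 line(s) (total 1); column heights now [0 0 0 0], max=0
Drop 2: J rot3 at col 0 lands with bottom-row=0; cleared 0 line(s) (total 1); column heights now [1 3 0 0], max=3
Drop 3: S rot1 at col 0 lands with bottom-row=3; cleared 0 line(s) (total 1); column heights now [6 5 0 0], max=6
Drop 4: O rot0 at col 2 lands with bottom-row=0; cleared 1 line(s) (total 2); column heights now [5 4 1 1], max=5
Drop 5: L rot1 at col 1 lands with bottom-row=4; cleared 0 line(s) (total 2); column heights now [5 7 5 1], max=7
Drop 6: Z rot3 at col 1 lands with bottom-row=7; cleared 0 line(s) (total 2); column heights now [5 9 10 1], max=10
Drop 7: I rot2 at col 0 lands with bottom-row=10; cleared 1 line(s) (total 3); column heights now [5 9 10 1], max=10

Answer: 3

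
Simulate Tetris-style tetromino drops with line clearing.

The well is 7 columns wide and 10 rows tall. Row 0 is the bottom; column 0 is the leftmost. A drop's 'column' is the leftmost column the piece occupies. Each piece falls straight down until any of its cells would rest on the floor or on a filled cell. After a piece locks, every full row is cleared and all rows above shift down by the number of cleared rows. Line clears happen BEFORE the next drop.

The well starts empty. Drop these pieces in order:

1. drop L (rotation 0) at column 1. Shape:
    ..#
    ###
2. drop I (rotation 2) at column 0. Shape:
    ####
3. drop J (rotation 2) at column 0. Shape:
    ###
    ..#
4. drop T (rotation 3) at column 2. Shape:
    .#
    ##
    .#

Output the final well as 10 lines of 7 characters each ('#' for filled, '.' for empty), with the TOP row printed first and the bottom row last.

Drop 1: L rot0 at col 1 lands with bottom-row=0; cleared 0 line(s) (total 0); column heights now [0 1 1 2 0 0 0], max=2
Drop 2: I rot2 at col 0 lands with bottom-row=2; cleared 0 line(s) (total 0); column heights now [3 3 3 3 0 0 0], max=3
Drop 3: J rot2 at col 0 lands with bottom-row=3; cleared 0 line(s) (total 0); column heights now [5 5 5 3 0 0 0], max=5
Drop 4: T rot3 at col 2 lands with bottom-row=4; cleared 0 line(s) (total 0); column heights now [5 5 6 7 0 0 0], max=7

Answer: .......
.......
.......
...#...
..##...
####...
..#....
####...
...#...
.###...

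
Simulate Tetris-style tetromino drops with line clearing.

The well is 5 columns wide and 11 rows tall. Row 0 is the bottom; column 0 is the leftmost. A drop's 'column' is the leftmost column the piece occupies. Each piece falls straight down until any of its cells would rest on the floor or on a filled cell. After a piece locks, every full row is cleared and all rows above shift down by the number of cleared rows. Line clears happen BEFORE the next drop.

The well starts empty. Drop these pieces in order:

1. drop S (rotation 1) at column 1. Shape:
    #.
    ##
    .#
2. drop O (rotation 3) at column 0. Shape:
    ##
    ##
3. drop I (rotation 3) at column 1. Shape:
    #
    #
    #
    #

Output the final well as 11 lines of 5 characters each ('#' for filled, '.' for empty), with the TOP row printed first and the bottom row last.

Drop 1: S rot1 at col 1 lands with bottom-row=0; cleared 0 line(s) (total 0); column heights now [0 3 2 0 0], max=3
Drop 2: O rot3 at col 0 lands with bottom-row=3; cleared 0 line(s) (total 0); column heights now [5 5 2 0 0], max=5
Drop 3: I rot3 at col 1 lands with bottom-row=5; cleared 0 line(s) (total 0); column heights now [5 9 2 0 0], max=9

Answer: .....
.....
.#...
.#...
.#...
.#...
##...
##...
.#...
.##..
..#..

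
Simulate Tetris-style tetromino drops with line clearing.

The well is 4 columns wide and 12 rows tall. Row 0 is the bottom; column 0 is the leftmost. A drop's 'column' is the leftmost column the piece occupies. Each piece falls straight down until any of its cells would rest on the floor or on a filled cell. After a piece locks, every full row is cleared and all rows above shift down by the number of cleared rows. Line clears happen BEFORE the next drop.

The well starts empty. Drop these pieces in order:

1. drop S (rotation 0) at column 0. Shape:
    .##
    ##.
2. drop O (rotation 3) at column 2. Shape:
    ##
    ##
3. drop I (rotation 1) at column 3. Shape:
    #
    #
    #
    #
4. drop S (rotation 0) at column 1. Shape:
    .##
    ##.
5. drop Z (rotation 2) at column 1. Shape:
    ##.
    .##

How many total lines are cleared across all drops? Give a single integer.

Answer: 0

Derivation:
Drop 1: S rot0 at col 0 lands with bottom-row=0; cleared 0 line(s) (total 0); column heights now [1 2 2 0], max=2
Drop 2: O rot3 at col 2 lands with bottom-row=2; cleared 0 line(s) (total 0); column heights now [1 2 4 4], max=4
Drop 3: I rot1 at col 3 lands with bottom-row=4; cleared 0 line(s) (total 0); column heights now [1 2 4 8], max=8
Drop 4: S rot0 at col 1 lands with bottom-row=7; cleared 0 line(s) (total 0); column heights now [1 8 9 9], max=9
Drop 5: Z rot2 at col 1 lands with bottom-row=9; cleared 0 line(s) (total 0); column heights now [1 11 11 10], max=11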